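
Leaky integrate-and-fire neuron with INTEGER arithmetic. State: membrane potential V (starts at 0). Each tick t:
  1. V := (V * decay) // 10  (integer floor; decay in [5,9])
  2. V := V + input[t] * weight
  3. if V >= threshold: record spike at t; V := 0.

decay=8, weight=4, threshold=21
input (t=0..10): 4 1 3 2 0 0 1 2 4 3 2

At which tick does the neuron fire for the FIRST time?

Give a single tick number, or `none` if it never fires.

t=0: input=4 -> V=16
t=1: input=1 -> V=16
t=2: input=3 -> V=0 FIRE
t=3: input=2 -> V=8
t=4: input=0 -> V=6
t=5: input=0 -> V=4
t=6: input=1 -> V=7
t=7: input=2 -> V=13
t=8: input=4 -> V=0 FIRE
t=9: input=3 -> V=12
t=10: input=2 -> V=17

Answer: 2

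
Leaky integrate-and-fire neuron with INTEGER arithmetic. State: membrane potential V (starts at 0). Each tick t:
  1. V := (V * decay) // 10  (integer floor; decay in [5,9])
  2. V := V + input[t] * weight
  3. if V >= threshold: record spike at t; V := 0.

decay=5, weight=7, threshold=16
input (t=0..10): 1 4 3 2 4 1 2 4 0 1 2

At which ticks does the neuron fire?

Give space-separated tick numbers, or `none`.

t=0: input=1 -> V=7
t=1: input=4 -> V=0 FIRE
t=2: input=3 -> V=0 FIRE
t=3: input=2 -> V=14
t=4: input=4 -> V=0 FIRE
t=5: input=1 -> V=7
t=6: input=2 -> V=0 FIRE
t=7: input=4 -> V=0 FIRE
t=8: input=0 -> V=0
t=9: input=1 -> V=7
t=10: input=2 -> V=0 FIRE

Answer: 1 2 4 6 7 10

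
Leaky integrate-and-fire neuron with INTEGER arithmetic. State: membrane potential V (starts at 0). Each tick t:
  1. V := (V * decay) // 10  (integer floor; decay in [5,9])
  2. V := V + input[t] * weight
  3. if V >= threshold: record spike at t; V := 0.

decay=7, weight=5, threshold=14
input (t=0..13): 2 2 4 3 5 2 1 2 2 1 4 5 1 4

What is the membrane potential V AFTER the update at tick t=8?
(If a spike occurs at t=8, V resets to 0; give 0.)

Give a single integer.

t=0: input=2 -> V=10
t=1: input=2 -> V=0 FIRE
t=2: input=4 -> V=0 FIRE
t=3: input=3 -> V=0 FIRE
t=4: input=5 -> V=0 FIRE
t=5: input=2 -> V=10
t=6: input=1 -> V=12
t=7: input=2 -> V=0 FIRE
t=8: input=2 -> V=10
t=9: input=1 -> V=12
t=10: input=4 -> V=0 FIRE
t=11: input=5 -> V=0 FIRE
t=12: input=1 -> V=5
t=13: input=4 -> V=0 FIRE

Answer: 10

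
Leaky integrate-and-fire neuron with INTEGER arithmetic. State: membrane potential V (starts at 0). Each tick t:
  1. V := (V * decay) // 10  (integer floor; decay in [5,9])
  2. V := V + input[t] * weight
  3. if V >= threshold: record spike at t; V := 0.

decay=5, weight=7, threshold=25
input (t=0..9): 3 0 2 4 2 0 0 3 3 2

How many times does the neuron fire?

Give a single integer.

Answer: 2

Derivation:
t=0: input=3 -> V=21
t=1: input=0 -> V=10
t=2: input=2 -> V=19
t=3: input=4 -> V=0 FIRE
t=4: input=2 -> V=14
t=5: input=0 -> V=7
t=6: input=0 -> V=3
t=7: input=3 -> V=22
t=8: input=3 -> V=0 FIRE
t=9: input=2 -> V=14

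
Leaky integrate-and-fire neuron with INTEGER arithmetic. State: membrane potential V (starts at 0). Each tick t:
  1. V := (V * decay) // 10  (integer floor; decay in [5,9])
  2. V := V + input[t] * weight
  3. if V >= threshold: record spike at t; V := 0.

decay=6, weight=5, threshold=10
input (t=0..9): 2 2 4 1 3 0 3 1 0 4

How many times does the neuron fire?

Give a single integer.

Answer: 6

Derivation:
t=0: input=2 -> V=0 FIRE
t=1: input=2 -> V=0 FIRE
t=2: input=4 -> V=0 FIRE
t=3: input=1 -> V=5
t=4: input=3 -> V=0 FIRE
t=5: input=0 -> V=0
t=6: input=3 -> V=0 FIRE
t=7: input=1 -> V=5
t=8: input=0 -> V=3
t=9: input=4 -> V=0 FIRE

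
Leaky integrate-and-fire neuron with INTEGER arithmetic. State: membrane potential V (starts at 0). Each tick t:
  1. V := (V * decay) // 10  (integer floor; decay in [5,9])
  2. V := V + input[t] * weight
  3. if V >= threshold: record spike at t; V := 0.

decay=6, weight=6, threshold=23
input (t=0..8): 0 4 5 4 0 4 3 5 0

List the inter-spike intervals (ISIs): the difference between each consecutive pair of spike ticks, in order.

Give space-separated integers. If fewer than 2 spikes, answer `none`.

Answer: 1 1 2 2

Derivation:
t=0: input=0 -> V=0
t=1: input=4 -> V=0 FIRE
t=2: input=5 -> V=0 FIRE
t=3: input=4 -> V=0 FIRE
t=4: input=0 -> V=0
t=5: input=4 -> V=0 FIRE
t=6: input=3 -> V=18
t=7: input=5 -> V=0 FIRE
t=8: input=0 -> V=0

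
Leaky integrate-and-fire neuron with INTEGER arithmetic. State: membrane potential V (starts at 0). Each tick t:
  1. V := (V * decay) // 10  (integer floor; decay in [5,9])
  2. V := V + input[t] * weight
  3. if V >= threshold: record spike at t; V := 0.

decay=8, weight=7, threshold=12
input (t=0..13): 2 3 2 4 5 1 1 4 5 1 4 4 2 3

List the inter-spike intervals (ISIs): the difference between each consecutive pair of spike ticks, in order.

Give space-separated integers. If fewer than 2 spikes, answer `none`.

t=0: input=2 -> V=0 FIRE
t=1: input=3 -> V=0 FIRE
t=2: input=2 -> V=0 FIRE
t=3: input=4 -> V=0 FIRE
t=4: input=5 -> V=0 FIRE
t=5: input=1 -> V=7
t=6: input=1 -> V=0 FIRE
t=7: input=4 -> V=0 FIRE
t=8: input=5 -> V=0 FIRE
t=9: input=1 -> V=7
t=10: input=4 -> V=0 FIRE
t=11: input=4 -> V=0 FIRE
t=12: input=2 -> V=0 FIRE
t=13: input=3 -> V=0 FIRE

Answer: 1 1 1 1 2 1 1 2 1 1 1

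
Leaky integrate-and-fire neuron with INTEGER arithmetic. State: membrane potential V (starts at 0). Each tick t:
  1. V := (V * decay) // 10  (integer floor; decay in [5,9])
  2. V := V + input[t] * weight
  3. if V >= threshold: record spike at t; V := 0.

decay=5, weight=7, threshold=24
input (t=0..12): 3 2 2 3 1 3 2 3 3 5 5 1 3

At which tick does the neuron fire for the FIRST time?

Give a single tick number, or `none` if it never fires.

t=0: input=3 -> V=21
t=1: input=2 -> V=0 FIRE
t=2: input=2 -> V=14
t=3: input=3 -> V=0 FIRE
t=4: input=1 -> V=7
t=5: input=3 -> V=0 FIRE
t=6: input=2 -> V=14
t=7: input=3 -> V=0 FIRE
t=8: input=3 -> V=21
t=9: input=5 -> V=0 FIRE
t=10: input=5 -> V=0 FIRE
t=11: input=1 -> V=7
t=12: input=3 -> V=0 FIRE

Answer: 1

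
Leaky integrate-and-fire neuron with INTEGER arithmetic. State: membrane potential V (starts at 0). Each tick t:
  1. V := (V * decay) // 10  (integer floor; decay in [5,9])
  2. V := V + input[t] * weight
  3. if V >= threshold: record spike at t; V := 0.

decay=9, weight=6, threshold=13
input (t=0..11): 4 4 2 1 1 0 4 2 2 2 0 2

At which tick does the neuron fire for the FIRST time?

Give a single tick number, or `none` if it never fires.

t=0: input=4 -> V=0 FIRE
t=1: input=4 -> V=0 FIRE
t=2: input=2 -> V=12
t=3: input=1 -> V=0 FIRE
t=4: input=1 -> V=6
t=5: input=0 -> V=5
t=6: input=4 -> V=0 FIRE
t=7: input=2 -> V=12
t=8: input=2 -> V=0 FIRE
t=9: input=2 -> V=12
t=10: input=0 -> V=10
t=11: input=2 -> V=0 FIRE

Answer: 0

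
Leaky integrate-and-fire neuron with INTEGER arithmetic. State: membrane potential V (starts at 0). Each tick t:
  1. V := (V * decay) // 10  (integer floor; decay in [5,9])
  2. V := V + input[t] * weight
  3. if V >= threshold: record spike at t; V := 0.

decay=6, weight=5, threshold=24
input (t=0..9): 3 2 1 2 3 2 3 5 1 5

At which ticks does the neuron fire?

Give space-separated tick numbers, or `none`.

Answer: 4 7 9

Derivation:
t=0: input=3 -> V=15
t=1: input=2 -> V=19
t=2: input=1 -> V=16
t=3: input=2 -> V=19
t=4: input=3 -> V=0 FIRE
t=5: input=2 -> V=10
t=6: input=3 -> V=21
t=7: input=5 -> V=0 FIRE
t=8: input=1 -> V=5
t=9: input=5 -> V=0 FIRE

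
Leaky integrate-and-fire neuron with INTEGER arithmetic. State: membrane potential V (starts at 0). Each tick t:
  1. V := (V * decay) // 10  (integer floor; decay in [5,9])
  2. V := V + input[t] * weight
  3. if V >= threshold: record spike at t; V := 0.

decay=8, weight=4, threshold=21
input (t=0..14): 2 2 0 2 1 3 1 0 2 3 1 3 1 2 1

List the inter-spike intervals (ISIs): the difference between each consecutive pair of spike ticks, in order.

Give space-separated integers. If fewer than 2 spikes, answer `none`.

t=0: input=2 -> V=8
t=1: input=2 -> V=14
t=2: input=0 -> V=11
t=3: input=2 -> V=16
t=4: input=1 -> V=16
t=5: input=3 -> V=0 FIRE
t=6: input=1 -> V=4
t=7: input=0 -> V=3
t=8: input=2 -> V=10
t=9: input=3 -> V=20
t=10: input=1 -> V=20
t=11: input=3 -> V=0 FIRE
t=12: input=1 -> V=4
t=13: input=2 -> V=11
t=14: input=1 -> V=12

Answer: 6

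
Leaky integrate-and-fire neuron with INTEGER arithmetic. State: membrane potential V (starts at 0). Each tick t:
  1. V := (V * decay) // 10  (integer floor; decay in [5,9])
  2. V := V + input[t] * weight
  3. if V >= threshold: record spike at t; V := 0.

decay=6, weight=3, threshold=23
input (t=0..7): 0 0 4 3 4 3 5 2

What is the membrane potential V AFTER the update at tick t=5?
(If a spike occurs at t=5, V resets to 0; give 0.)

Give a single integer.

t=0: input=0 -> V=0
t=1: input=0 -> V=0
t=2: input=4 -> V=12
t=3: input=3 -> V=16
t=4: input=4 -> V=21
t=5: input=3 -> V=21
t=6: input=5 -> V=0 FIRE
t=7: input=2 -> V=6

Answer: 21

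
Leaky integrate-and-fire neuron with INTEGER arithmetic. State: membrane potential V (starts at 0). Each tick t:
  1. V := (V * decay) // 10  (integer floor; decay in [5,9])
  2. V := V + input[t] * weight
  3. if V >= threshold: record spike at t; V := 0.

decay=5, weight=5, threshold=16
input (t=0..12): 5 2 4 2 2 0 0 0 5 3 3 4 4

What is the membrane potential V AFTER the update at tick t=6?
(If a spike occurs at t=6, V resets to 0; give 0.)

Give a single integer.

t=0: input=5 -> V=0 FIRE
t=1: input=2 -> V=10
t=2: input=4 -> V=0 FIRE
t=3: input=2 -> V=10
t=4: input=2 -> V=15
t=5: input=0 -> V=7
t=6: input=0 -> V=3
t=7: input=0 -> V=1
t=8: input=5 -> V=0 FIRE
t=9: input=3 -> V=15
t=10: input=3 -> V=0 FIRE
t=11: input=4 -> V=0 FIRE
t=12: input=4 -> V=0 FIRE

Answer: 3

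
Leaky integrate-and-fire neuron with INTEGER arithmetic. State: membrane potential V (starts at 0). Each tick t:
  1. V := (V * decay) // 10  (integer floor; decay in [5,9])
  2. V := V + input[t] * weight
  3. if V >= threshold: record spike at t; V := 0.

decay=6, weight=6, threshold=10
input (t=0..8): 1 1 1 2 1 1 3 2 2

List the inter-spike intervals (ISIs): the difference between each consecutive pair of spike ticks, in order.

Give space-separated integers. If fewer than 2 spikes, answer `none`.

Answer: 1 3 1 1

Derivation:
t=0: input=1 -> V=6
t=1: input=1 -> V=9
t=2: input=1 -> V=0 FIRE
t=3: input=2 -> V=0 FIRE
t=4: input=1 -> V=6
t=5: input=1 -> V=9
t=6: input=3 -> V=0 FIRE
t=7: input=2 -> V=0 FIRE
t=8: input=2 -> V=0 FIRE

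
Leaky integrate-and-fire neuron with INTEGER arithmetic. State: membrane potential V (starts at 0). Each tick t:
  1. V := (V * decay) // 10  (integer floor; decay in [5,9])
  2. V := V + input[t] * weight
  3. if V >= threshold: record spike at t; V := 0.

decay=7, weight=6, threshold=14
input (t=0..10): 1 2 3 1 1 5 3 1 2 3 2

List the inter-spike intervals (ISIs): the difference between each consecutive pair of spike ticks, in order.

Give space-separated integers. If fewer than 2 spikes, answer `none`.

Answer: 1 3 1 2 1

Derivation:
t=0: input=1 -> V=6
t=1: input=2 -> V=0 FIRE
t=2: input=3 -> V=0 FIRE
t=3: input=1 -> V=6
t=4: input=1 -> V=10
t=5: input=5 -> V=0 FIRE
t=6: input=3 -> V=0 FIRE
t=7: input=1 -> V=6
t=8: input=2 -> V=0 FIRE
t=9: input=3 -> V=0 FIRE
t=10: input=2 -> V=12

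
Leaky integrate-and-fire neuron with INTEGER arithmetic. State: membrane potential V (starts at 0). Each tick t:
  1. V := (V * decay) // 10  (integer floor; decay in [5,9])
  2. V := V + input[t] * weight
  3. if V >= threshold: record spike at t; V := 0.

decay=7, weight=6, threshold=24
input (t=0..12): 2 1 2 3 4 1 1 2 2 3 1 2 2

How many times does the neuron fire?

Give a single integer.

t=0: input=2 -> V=12
t=1: input=1 -> V=14
t=2: input=2 -> V=21
t=3: input=3 -> V=0 FIRE
t=4: input=4 -> V=0 FIRE
t=5: input=1 -> V=6
t=6: input=1 -> V=10
t=7: input=2 -> V=19
t=8: input=2 -> V=0 FIRE
t=9: input=3 -> V=18
t=10: input=1 -> V=18
t=11: input=2 -> V=0 FIRE
t=12: input=2 -> V=12

Answer: 4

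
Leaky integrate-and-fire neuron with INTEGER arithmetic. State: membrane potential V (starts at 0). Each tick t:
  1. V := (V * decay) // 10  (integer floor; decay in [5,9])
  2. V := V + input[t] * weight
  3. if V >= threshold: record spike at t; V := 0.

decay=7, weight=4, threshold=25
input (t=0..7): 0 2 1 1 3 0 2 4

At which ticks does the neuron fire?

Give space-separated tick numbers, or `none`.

Answer: 7

Derivation:
t=0: input=0 -> V=0
t=1: input=2 -> V=8
t=2: input=1 -> V=9
t=3: input=1 -> V=10
t=4: input=3 -> V=19
t=5: input=0 -> V=13
t=6: input=2 -> V=17
t=7: input=4 -> V=0 FIRE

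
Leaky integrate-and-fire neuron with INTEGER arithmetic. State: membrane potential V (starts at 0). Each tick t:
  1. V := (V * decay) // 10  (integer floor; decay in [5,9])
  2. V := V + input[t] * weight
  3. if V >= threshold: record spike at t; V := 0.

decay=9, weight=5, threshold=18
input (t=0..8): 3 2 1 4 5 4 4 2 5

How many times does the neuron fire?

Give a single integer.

t=0: input=3 -> V=15
t=1: input=2 -> V=0 FIRE
t=2: input=1 -> V=5
t=3: input=4 -> V=0 FIRE
t=4: input=5 -> V=0 FIRE
t=5: input=4 -> V=0 FIRE
t=6: input=4 -> V=0 FIRE
t=7: input=2 -> V=10
t=8: input=5 -> V=0 FIRE

Answer: 6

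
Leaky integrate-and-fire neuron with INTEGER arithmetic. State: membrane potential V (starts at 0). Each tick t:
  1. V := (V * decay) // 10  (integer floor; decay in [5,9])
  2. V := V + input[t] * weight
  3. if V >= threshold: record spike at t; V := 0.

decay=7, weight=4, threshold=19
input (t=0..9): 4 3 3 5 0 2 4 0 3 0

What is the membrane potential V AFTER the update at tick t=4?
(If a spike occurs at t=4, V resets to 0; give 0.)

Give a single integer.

Answer: 0

Derivation:
t=0: input=4 -> V=16
t=1: input=3 -> V=0 FIRE
t=2: input=3 -> V=12
t=3: input=5 -> V=0 FIRE
t=4: input=0 -> V=0
t=5: input=2 -> V=8
t=6: input=4 -> V=0 FIRE
t=7: input=0 -> V=0
t=8: input=3 -> V=12
t=9: input=0 -> V=8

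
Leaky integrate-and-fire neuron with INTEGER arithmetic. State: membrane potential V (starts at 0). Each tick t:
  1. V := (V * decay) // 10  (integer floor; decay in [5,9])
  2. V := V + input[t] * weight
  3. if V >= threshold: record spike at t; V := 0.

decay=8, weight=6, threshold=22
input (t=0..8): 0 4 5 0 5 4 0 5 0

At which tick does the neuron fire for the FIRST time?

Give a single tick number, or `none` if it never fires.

Answer: 1

Derivation:
t=0: input=0 -> V=0
t=1: input=4 -> V=0 FIRE
t=2: input=5 -> V=0 FIRE
t=3: input=0 -> V=0
t=4: input=5 -> V=0 FIRE
t=5: input=4 -> V=0 FIRE
t=6: input=0 -> V=0
t=7: input=5 -> V=0 FIRE
t=8: input=0 -> V=0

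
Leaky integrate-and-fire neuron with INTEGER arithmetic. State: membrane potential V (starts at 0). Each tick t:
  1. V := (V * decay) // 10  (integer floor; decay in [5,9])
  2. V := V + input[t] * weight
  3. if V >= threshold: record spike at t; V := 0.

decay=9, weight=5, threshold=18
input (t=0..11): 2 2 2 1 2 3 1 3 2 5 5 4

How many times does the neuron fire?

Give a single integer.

Answer: 7

Derivation:
t=0: input=2 -> V=10
t=1: input=2 -> V=0 FIRE
t=2: input=2 -> V=10
t=3: input=1 -> V=14
t=4: input=2 -> V=0 FIRE
t=5: input=3 -> V=15
t=6: input=1 -> V=0 FIRE
t=7: input=3 -> V=15
t=8: input=2 -> V=0 FIRE
t=9: input=5 -> V=0 FIRE
t=10: input=5 -> V=0 FIRE
t=11: input=4 -> V=0 FIRE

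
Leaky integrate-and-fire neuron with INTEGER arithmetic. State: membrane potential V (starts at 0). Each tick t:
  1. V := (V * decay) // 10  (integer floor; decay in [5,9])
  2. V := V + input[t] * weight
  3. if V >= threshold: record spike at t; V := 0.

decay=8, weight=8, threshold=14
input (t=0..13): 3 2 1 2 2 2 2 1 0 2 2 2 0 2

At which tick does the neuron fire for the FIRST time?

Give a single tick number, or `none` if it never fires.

Answer: 0

Derivation:
t=0: input=3 -> V=0 FIRE
t=1: input=2 -> V=0 FIRE
t=2: input=1 -> V=8
t=3: input=2 -> V=0 FIRE
t=4: input=2 -> V=0 FIRE
t=5: input=2 -> V=0 FIRE
t=6: input=2 -> V=0 FIRE
t=7: input=1 -> V=8
t=8: input=0 -> V=6
t=9: input=2 -> V=0 FIRE
t=10: input=2 -> V=0 FIRE
t=11: input=2 -> V=0 FIRE
t=12: input=0 -> V=0
t=13: input=2 -> V=0 FIRE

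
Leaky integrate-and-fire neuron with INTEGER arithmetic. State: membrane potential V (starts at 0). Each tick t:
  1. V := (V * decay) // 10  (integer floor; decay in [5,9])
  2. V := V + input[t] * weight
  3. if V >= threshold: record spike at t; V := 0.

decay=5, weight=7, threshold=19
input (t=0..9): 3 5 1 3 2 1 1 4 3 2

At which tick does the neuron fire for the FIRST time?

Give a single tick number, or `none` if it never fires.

t=0: input=3 -> V=0 FIRE
t=1: input=5 -> V=0 FIRE
t=2: input=1 -> V=7
t=3: input=3 -> V=0 FIRE
t=4: input=2 -> V=14
t=5: input=1 -> V=14
t=6: input=1 -> V=14
t=7: input=4 -> V=0 FIRE
t=8: input=3 -> V=0 FIRE
t=9: input=2 -> V=14

Answer: 0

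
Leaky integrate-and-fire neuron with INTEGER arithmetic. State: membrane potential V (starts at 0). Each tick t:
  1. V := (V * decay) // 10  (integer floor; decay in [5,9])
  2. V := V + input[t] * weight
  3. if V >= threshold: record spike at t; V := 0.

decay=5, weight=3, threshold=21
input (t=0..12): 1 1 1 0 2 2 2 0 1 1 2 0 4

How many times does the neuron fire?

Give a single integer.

Answer: 0

Derivation:
t=0: input=1 -> V=3
t=1: input=1 -> V=4
t=2: input=1 -> V=5
t=3: input=0 -> V=2
t=4: input=2 -> V=7
t=5: input=2 -> V=9
t=6: input=2 -> V=10
t=7: input=0 -> V=5
t=8: input=1 -> V=5
t=9: input=1 -> V=5
t=10: input=2 -> V=8
t=11: input=0 -> V=4
t=12: input=4 -> V=14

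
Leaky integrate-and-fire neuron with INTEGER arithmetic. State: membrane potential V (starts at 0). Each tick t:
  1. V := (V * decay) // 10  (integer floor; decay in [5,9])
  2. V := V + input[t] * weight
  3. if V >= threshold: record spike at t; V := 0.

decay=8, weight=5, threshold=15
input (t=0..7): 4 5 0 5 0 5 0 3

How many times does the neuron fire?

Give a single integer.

t=0: input=4 -> V=0 FIRE
t=1: input=5 -> V=0 FIRE
t=2: input=0 -> V=0
t=3: input=5 -> V=0 FIRE
t=4: input=0 -> V=0
t=5: input=5 -> V=0 FIRE
t=6: input=0 -> V=0
t=7: input=3 -> V=0 FIRE

Answer: 5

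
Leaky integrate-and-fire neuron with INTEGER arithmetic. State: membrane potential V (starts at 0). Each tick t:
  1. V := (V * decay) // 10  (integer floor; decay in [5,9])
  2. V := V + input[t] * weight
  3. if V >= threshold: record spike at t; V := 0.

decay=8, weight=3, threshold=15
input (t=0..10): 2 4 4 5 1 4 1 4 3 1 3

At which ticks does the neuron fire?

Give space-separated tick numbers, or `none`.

Answer: 1 3 7 10

Derivation:
t=0: input=2 -> V=6
t=1: input=4 -> V=0 FIRE
t=2: input=4 -> V=12
t=3: input=5 -> V=0 FIRE
t=4: input=1 -> V=3
t=5: input=4 -> V=14
t=6: input=1 -> V=14
t=7: input=4 -> V=0 FIRE
t=8: input=3 -> V=9
t=9: input=1 -> V=10
t=10: input=3 -> V=0 FIRE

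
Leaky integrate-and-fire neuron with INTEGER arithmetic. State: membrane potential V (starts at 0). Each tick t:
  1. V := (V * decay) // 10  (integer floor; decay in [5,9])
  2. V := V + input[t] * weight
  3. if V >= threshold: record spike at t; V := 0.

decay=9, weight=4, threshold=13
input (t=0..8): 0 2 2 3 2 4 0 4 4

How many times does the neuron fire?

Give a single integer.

Answer: 5

Derivation:
t=0: input=0 -> V=0
t=1: input=2 -> V=8
t=2: input=2 -> V=0 FIRE
t=3: input=3 -> V=12
t=4: input=2 -> V=0 FIRE
t=5: input=4 -> V=0 FIRE
t=6: input=0 -> V=0
t=7: input=4 -> V=0 FIRE
t=8: input=4 -> V=0 FIRE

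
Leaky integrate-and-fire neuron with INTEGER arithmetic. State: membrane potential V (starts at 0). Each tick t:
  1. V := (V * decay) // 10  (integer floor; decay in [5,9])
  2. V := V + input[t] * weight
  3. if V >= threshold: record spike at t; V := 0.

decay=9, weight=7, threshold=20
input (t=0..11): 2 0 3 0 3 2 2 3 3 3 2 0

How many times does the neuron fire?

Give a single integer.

Answer: 6

Derivation:
t=0: input=2 -> V=14
t=1: input=0 -> V=12
t=2: input=3 -> V=0 FIRE
t=3: input=0 -> V=0
t=4: input=3 -> V=0 FIRE
t=5: input=2 -> V=14
t=6: input=2 -> V=0 FIRE
t=7: input=3 -> V=0 FIRE
t=8: input=3 -> V=0 FIRE
t=9: input=3 -> V=0 FIRE
t=10: input=2 -> V=14
t=11: input=0 -> V=12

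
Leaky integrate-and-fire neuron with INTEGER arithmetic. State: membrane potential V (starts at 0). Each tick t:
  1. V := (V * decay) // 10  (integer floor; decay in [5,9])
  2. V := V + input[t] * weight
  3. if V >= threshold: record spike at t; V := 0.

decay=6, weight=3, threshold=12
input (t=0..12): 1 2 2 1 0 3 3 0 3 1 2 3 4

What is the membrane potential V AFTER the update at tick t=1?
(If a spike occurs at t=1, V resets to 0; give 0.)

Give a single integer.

t=0: input=1 -> V=3
t=1: input=2 -> V=7
t=2: input=2 -> V=10
t=3: input=1 -> V=9
t=4: input=0 -> V=5
t=5: input=3 -> V=0 FIRE
t=6: input=3 -> V=9
t=7: input=0 -> V=5
t=8: input=3 -> V=0 FIRE
t=9: input=1 -> V=3
t=10: input=2 -> V=7
t=11: input=3 -> V=0 FIRE
t=12: input=4 -> V=0 FIRE

Answer: 7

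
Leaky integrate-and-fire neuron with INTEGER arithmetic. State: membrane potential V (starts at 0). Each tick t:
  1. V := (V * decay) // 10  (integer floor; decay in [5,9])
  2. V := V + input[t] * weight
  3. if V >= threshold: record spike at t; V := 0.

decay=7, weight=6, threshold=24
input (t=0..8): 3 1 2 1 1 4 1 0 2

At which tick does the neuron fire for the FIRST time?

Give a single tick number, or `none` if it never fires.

t=0: input=3 -> V=18
t=1: input=1 -> V=18
t=2: input=2 -> V=0 FIRE
t=3: input=1 -> V=6
t=4: input=1 -> V=10
t=5: input=4 -> V=0 FIRE
t=6: input=1 -> V=6
t=7: input=0 -> V=4
t=8: input=2 -> V=14

Answer: 2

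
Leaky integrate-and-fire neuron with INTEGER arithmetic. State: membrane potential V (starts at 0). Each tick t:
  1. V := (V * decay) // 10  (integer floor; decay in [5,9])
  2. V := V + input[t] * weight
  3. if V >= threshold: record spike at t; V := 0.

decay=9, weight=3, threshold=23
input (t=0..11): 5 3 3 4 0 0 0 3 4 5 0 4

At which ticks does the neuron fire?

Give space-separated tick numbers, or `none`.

Answer: 2 8 11

Derivation:
t=0: input=5 -> V=15
t=1: input=3 -> V=22
t=2: input=3 -> V=0 FIRE
t=3: input=4 -> V=12
t=4: input=0 -> V=10
t=5: input=0 -> V=9
t=6: input=0 -> V=8
t=7: input=3 -> V=16
t=8: input=4 -> V=0 FIRE
t=9: input=5 -> V=15
t=10: input=0 -> V=13
t=11: input=4 -> V=0 FIRE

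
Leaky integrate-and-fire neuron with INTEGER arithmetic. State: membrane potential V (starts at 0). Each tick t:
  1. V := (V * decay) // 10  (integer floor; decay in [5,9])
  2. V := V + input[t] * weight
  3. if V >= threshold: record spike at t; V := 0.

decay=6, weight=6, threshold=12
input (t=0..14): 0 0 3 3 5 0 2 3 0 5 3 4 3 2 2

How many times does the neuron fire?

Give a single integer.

Answer: 11

Derivation:
t=0: input=0 -> V=0
t=1: input=0 -> V=0
t=2: input=3 -> V=0 FIRE
t=3: input=3 -> V=0 FIRE
t=4: input=5 -> V=0 FIRE
t=5: input=0 -> V=0
t=6: input=2 -> V=0 FIRE
t=7: input=3 -> V=0 FIRE
t=8: input=0 -> V=0
t=9: input=5 -> V=0 FIRE
t=10: input=3 -> V=0 FIRE
t=11: input=4 -> V=0 FIRE
t=12: input=3 -> V=0 FIRE
t=13: input=2 -> V=0 FIRE
t=14: input=2 -> V=0 FIRE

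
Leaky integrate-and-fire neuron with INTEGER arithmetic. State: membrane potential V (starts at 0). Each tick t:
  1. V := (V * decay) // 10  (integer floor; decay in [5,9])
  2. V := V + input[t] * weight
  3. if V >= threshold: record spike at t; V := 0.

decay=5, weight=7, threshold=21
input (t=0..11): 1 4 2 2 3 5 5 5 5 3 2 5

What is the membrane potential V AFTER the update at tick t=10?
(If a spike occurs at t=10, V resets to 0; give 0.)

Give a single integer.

Answer: 14

Derivation:
t=0: input=1 -> V=7
t=1: input=4 -> V=0 FIRE
t=2: input=2 -> V=14
t=3: input=2 -> V=0 FIRE
t=4: input=3 -> V=0 FIRE
t=5: input=5 -> V=0 FIRE
t=6: input=5 -> V=0 FIRE
t=7: input=5 -> V=0 FIRE
t=8: input=5 -> V=0 FIRE
t=9: input=3 -> V=0 FIRE
t=10: input=2 -> V=14
t=11: input=5 -> V=0 FIRE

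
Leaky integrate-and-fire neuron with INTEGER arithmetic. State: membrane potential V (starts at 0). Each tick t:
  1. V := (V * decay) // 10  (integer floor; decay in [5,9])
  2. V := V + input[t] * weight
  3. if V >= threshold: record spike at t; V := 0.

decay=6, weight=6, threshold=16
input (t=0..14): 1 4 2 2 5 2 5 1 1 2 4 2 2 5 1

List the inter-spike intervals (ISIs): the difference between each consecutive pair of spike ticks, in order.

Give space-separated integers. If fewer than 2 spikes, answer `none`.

Answer: 2 1 2 3 1 2 1

Derivation:
t=0: input=1 -> V=6
t=1: input=4 -> V=0 FIRE
t=2: input=2 -> V=12
t=3: input=2 -> V=0 FIRE
t=4: input=5 -> V=0 FIRE
t=5: input=2 -> V=12
t=6: input=5 -> V=0 FIRE
t=7: input=1 -> V=6
t=8: input=1 -> V=9
t=9: input=2 -> V=0 FIRE
t=10: input=4 -> V=0 FIRE
t=11: input=2 -> V=12
t=12: input=2 -> V=0 FIRE
t=13: input=5 -> V=0 FIRE
t=14: input=1 -> V=6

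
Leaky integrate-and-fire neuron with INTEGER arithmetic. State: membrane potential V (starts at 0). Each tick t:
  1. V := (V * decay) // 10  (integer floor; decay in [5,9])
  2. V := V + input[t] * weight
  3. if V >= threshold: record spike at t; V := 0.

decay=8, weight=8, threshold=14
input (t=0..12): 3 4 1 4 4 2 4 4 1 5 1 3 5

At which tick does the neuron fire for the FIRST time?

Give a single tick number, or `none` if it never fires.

t=0: input=3 -> V=0 FIRE
t=1: input=4 -> V=0 FIRE
t=2: input=1 -> V=8
t=3: input=4 -> V=0 FIRE
t=4: input=4 -> V=0 FIRE
t=5: input=2 -> V=0 FIRE
t=6: input=4 -> V=0 FIRE
t=7: input=4 -> V=0 FIRE
t=8: input=1 -> V=8
t=9: input=5 -> V=0 FIRE
t=10: input=1 -> V=8
t=11: input=3 -> V=0 FIRE
t=12: input=5 -> V=0 FIRE

Answer: 0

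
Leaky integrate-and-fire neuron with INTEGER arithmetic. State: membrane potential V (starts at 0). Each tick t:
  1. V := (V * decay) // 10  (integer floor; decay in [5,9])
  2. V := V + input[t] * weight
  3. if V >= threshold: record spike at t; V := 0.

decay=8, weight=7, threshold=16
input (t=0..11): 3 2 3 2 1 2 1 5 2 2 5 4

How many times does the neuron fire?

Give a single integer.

t=0: input=3 -> V=0 FIRE
t=1: input=2 -> V=14
t=2: input=3 -> V=0 FIRE
t=3: input=2 -> V=14
t=4: input=1 -> V=0 FIRE
t=5: input=2 -> V=14
t=6: input=1 -> V=0 FIRE
t=7: input=5 -> V=0 FIRE
t=8: input=2 -> V=14
t=9: input=2 -> V=0 FIRE
t=10: input=5 -> V=0 FIRE
t=11: input=4 -> V=0 FIRE

Answer: 8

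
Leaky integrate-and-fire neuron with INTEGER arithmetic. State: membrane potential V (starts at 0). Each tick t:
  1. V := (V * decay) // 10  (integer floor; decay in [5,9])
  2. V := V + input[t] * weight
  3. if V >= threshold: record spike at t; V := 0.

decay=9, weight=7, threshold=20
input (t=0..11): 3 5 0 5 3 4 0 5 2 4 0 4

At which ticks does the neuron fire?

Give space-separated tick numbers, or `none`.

Answer: 0 1 3 4 5 7 9 11

Derivation:
t=0: input=3 -> V=0 FIRE
t=1: input=5 -> V=0 FIRE
t=2: input=0 -> V=0
t=3: input=5 -> V=0 FIRE
t=4: input=3 -> V=0 FIRE
t=5: input=4 -> V=0 FIRE
t=6: input=0 -> V=0
t=7: input=5 -> V=0 FIRE
t=8: input=2 -> V=14
t=9: input=4 -> V=0 FIRE
t=10: input=0 -> V=0
t=11: input=4 -> V=0 FIRE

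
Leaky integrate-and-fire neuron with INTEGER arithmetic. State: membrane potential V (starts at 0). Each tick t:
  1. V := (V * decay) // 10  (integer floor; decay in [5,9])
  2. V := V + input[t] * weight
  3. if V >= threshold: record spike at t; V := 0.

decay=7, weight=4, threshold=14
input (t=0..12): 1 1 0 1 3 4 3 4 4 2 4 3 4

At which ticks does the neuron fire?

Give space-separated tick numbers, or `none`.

t=0: input=1 -> V=4
t=1: input=1 -> V=6
t=2: input=0 -> V=4
t=3: input=1 -> V=6
t=4: input=3 -> V=0 FIRE
t=5: input=4 -> V=0 FIRE
t=6: input=3 -> V=12
t=7: input=4 -> V=0 FIRE
t=8: input=4 -> V=0 FIRE
t=9: input=2 -> V=8
t=10: input=4 -> V=0 FIRE
t=11: input=3 -> V=12
t=12: input=4 -> V=0 FIRE

Answer: 4 5 7 8 10 12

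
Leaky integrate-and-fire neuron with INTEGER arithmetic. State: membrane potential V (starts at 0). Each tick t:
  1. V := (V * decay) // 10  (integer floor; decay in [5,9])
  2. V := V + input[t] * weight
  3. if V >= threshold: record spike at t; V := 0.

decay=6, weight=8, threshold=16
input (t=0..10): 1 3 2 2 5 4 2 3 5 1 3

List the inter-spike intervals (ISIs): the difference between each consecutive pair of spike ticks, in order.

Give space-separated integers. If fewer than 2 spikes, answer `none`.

t=0: input=1 -> V=8
t=1: input=3 -> V=0 FIRE
t=2: input=2 -> V=0 FIRE
t=3: input=2 -> V=0 FIRE
t=4: input=5 -> V=0 FIRE
t=5: input=4 -> V=0 FIRE
t=6: input=2 -> V=0 FIRE
t=7: input=3 -> V=0 FIRE
t=8: input=5 -> V=0 FIRE
t=9: input=1 -> V=8
t=10: input=3 -> V=0 FIRE

Answer: 1 1 1 1 1 1 1 2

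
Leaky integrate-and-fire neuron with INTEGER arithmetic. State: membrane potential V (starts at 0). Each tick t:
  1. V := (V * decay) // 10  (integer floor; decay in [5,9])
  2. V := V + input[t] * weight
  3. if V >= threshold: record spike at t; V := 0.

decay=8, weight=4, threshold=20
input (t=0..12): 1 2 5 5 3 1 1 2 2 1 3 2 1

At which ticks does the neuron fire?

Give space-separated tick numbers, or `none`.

Answer: 2 3 8 11

Derivation:
t=0: input=1 -> V=4
t=1: input=2 -> V=11
t=2: input=5 -> V=0 FIRE
t=3: input=5 -> V=0 FIRE
t=4: input=3 -> V=12
t=5: input=1 -> V=13
t=6: input=1 -> V=14
t=7: input=2 -> V=19
t=8: input=2 -> V=0 FIRE
t=9: input=1 -> V=4
t=10: input=3 -> V=15
t=11: input=2 -> V=0 FIRE
t=12: input=1 -> V=4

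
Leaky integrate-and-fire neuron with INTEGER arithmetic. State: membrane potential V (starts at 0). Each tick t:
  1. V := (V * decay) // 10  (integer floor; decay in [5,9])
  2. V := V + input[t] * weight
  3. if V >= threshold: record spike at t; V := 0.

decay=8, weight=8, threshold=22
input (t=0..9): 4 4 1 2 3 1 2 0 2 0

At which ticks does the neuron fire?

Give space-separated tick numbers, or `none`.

Answer: 0 1 3 4 6

Derivation:
t=0: input=4 -> V=0 FIRE
t=1: input=4 -> V=0 FIRE
t=2: input=1 -> V=8
t=3: input=2 -> V=0 FIRE
t=4: input=3 -> V=0 FIRE
t=5: input=1 -> V=8
t=6: input=2 -> V=0 FIRE
t=7: input=0 -> V=0
t=8: input=2 -> V=16
t=9: input=0 -> V=12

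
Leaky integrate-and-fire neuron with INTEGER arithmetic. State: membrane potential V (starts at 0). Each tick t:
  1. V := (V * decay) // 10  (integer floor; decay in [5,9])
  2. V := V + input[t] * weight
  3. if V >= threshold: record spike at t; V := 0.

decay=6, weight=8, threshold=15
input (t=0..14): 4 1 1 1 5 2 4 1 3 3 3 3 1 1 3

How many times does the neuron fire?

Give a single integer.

t=0: input=4 -> V=0 FIRE
t=1: input=1 -> V=8
t=2: input=1 -> V=12
t=3: input=1 -> V=0 FIRE
t=4: input=5 -> V=0 FIRE
t=5: input=2 -> V=0 FIRE
t=6: input=4 -> V=0 FIRE
t=7: input=1 -> V=8
t=8: input=3 -> V=0 FIRE
t=9: input=3 -> V=0 FIRE
t=10: input=3 -> V=0 FIRE
t=11: input=3 -> V=0 FIRE
t=12: input=1 -> V=8
t=13: input=1 -> V=12
t=14: input=3 -> V=0 FIRE

Answer: 10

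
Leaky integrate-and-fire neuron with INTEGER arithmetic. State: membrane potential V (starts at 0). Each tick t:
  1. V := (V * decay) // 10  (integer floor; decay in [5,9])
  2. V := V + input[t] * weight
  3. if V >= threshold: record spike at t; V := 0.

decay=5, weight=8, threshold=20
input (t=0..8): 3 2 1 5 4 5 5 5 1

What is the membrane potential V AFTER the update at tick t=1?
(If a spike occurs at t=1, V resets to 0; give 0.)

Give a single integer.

t=0: input=3 -> V=0 FIRE
t=1: input=2 -> V=16
t=2: input=1 -> V=16
t=3: input=5 -> V=0 FIRE
t=4: input=4 -> V=0 FIRE
t=5: input=5 -> V=0 FIRE
t=6: input=5 -> V=0 FIRE
t=7: input=5 -> V=0 FIRE
t=8: input=1 -> V=8

Answer: 16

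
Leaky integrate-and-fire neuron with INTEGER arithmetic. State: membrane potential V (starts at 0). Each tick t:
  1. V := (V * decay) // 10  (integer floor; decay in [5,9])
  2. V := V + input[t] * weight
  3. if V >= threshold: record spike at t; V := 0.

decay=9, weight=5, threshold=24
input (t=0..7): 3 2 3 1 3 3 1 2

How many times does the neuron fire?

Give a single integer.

Answer: 2

Derivation:
t=0: input=3 -> V=15
t=1: input=2 -> V=23
t=2: input=3 -> V=0 FIRE
t=3: input=1 -> V=5
t=4: input=3 -> V=19
t=5: input=3 -> V=0 FIRE
t=6: input=1 -> V=5
t=7: input=2 -> V=14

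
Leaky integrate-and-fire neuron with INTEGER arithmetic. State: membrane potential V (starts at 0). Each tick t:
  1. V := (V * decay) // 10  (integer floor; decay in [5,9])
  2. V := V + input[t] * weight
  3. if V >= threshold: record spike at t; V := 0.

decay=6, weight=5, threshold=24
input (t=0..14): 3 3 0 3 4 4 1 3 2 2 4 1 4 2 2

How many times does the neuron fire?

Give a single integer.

Answer: 4

Derivation:
t=0: input=3 -> V=15
t=1: input=3 -> V=0 FIRE
t=2: input=0 -> V=0
t=3: input=3 -> V=15
t=4: input=4 -> V=0 FIRE
t=5: input=4 -> V=20
t=6: input=1 -> V=17
t=7: input=3 -> V=0 FIRE
t=8: input=2 -> V=10
t=9: input=2 -> V=16
t=10: input=4 -> V=0 FIRE
t=11: input=1 -> V=5
t=12: input=4 -> V=23
t=13: input=2 -> V=23
t=14: input=2 -> V=23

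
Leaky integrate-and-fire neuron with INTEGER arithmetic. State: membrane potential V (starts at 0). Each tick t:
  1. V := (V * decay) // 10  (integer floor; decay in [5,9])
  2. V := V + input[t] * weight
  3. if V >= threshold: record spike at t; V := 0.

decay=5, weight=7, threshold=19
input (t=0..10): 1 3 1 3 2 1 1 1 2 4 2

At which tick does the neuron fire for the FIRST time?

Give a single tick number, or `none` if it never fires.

t=0: input=1 -> V=7
t=1: input=3 -> V=0 FIRE
t=2: input=1 -> V=7
t=3: input=3 -> V=0 FIRE
t=4: input=2 -> V=14
t=5: input=1 -> V=14
t=6: input=1 -> V=14
t=7: input=1 -> V=14
t=8: input=2 -> V=0 FIRE
t=9: input=4 -> V=0 FIRE
t=10: input=2 -> V=14

Answer: 1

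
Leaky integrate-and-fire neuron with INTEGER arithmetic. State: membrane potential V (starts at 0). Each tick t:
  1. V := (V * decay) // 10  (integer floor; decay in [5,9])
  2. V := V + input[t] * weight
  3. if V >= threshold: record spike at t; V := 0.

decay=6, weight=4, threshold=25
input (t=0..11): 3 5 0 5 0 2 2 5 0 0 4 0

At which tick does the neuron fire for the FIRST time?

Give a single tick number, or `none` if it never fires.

t=0: input=3 -> V=12
t=1: input=5 -> V=0 FIRE
t=2: input=0 -> V=0
t=3: input=5 -> V=20
t=4: input=0 -> V=12
t=5: input=2 -> V=15
t=6: input=2 -> V=17
t=7: input=5 -> V=0 FIRE
t=8: input=0 -> V=0
t=9: input=0 -> V=0
t=10: input=4 -> V=16
t=11: input=0 -> V=9

Answer: 1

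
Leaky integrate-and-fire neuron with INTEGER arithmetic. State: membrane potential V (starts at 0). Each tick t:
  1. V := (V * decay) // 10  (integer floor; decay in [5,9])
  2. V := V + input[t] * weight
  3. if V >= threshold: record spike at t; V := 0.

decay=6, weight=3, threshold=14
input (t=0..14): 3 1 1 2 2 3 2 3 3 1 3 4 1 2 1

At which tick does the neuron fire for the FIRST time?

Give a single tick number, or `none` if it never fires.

Answer: 5

Derivation:
t=0: input=3 -> V=9
t=1: input=1 -> V=8
t=2: input=1 -> V=7
t=3: input=2 -> V=10
t=4: input=2 -> V=12
t=5: input=3 -> V=0 FIRE
t=6: input=2 -> V=6
t=7: input=3 -> V=12
t=8: input=3 -> V=0 FIRE
t=9: input=1 -> V=3
t=10: input=3 -> V=10
t=11: input=4 -> V=0 FIRE
t=12: input=1 -> V=3
t=13: input=2 -> V=7
t=14: input=1 -> V=7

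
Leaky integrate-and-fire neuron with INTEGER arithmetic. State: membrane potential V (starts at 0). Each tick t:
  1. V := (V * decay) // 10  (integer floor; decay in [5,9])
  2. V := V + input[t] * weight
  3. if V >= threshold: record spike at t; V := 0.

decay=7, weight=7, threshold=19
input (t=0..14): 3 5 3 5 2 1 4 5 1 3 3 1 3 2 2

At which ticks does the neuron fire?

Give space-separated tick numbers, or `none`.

Answer: 0 1 2 3 6 7 9 10 12 14

Derivation:
t=0: input=3 -> V=0 FIRE
t=1: input=5 -> V=0 FIRE
t=2: input=3 -> V=0 FIRE
t=3: input=5 -> V=0 FIRE
t=4: input=2 -> V=14
t=5: input=1 -> V=16
t=6: input=4 -> V=0 FIRE
t=7: input=5 -> V=0 FIRE
t=8: input=1 -> V=7
t=9: input=3 -> V=0 FIRE
t=10: input=3 -> V=0 FIRE
t=11: input=1 -> V=7
t=12: input=3 -> V=0 FIRE
t=13: input=2 -> V=14
t=14: input=2 -> V=0 FIRE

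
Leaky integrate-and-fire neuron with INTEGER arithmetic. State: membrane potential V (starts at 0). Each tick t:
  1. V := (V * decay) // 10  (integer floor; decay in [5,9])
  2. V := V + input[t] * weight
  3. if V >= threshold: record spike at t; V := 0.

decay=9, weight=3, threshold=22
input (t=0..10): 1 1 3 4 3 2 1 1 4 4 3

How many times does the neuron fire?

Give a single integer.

t=0: input=1 -> V=3
t=1: input=1 -> V=5
t=2: input=3 -> V=13
t=3: input=4 -> V=0 FIRE
t=4: input=3 -> V=9
t=5: input=2 -> V=14
t=6: input=1 -> V=15
t=7: input=1 -> V=16
t=8: input=4 -> V=0 FIRE
t=9: input=4 -> V=12
t=10: input=3 -> V=19

Answer: 2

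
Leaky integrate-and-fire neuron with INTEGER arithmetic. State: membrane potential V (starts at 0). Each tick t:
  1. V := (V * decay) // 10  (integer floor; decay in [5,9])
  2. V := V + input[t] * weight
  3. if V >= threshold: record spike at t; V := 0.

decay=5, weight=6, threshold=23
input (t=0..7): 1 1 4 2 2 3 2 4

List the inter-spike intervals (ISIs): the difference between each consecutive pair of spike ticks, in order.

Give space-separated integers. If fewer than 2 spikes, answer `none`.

t=0: input=1 -> V=6
t=1: input=1 -> V=9
t=2: input=4 -> V=0 FIRE
t=3: input=2 -> V=12
t=4: input=2 -> V=18
t=5: input=3 -> V=0 FIRE
t=6: input=2 -> V=12
t=7: input=4 -> V=0 FIRE

Answer: 3 2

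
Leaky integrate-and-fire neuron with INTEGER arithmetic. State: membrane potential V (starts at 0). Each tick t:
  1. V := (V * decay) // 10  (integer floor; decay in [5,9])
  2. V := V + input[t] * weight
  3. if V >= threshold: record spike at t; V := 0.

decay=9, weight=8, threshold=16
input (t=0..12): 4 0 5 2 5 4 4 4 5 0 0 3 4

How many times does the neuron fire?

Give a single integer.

Answer: 10

Derivation:
t=0: input=4 -> V=0 FIRE
t=1: input=0 -> V=0
t=2: input=5 -> V=0 FIRE
t=3: input=2 -> V=0 FIRE
t=4: input=5 -> V=0 FIRE
t=5: input=4 -> V=0 FIRE
t=6: input=4 -> V=0 FIRE
t=7: input=4 -> V=0 FIRE
t=8: input=5 -> V=0 FIRE
t=9: input=0 -> V=0
t=10: input=0 -> V=0
t=11: input=3 -> V=0 FIRE
t=12: input=4 -> V=0 FIRE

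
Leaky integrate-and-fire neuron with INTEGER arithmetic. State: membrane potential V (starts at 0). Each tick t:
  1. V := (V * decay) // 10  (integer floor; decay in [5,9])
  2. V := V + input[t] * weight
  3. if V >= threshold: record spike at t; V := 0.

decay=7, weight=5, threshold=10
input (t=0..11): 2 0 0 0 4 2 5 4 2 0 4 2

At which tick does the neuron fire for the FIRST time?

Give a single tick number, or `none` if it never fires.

Answer: 0

Derivation:
t=0: input=2 -> V=0 FIRE
t=1: input=0 -> V=0
t=2: input=0 -> V=0
t=3: input=0 -> V=0
t=4: input=4 -> V=0 FIRE
t=5: input=2 -> V=0 FIRE
t=6: input=5 -> V=0 FIRE
t=7: input=4 -> V=0 FIRE
t=8: input=2 -> V=0 FIRE
t=9: input=0 -> V=0
t=10: input=4 -> V=0 FIRE
t=11: input=2 -> V=0 FIRE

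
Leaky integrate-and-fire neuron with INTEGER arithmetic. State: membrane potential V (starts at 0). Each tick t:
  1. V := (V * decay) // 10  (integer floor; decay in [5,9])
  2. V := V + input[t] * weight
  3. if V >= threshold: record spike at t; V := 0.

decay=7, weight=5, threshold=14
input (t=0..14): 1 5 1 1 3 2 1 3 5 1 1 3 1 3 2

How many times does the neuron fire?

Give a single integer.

t=0: input=1 -> V=5
t=1: input=5 -> V=0 FIRE
t=2: input=1 -> V=5
t=3: input=1 -> V=8
t=4: input=3 -> V=0 FIRE
t=5: input=2 -> V=10
t=6: input=1 -> V=12
t=7: input=3 -> V=0 FIRE
t=8: input=5 -> V=0 FIRE
t=9: input=1 -> V=5
t=10: input=1 -> V=8
t=11: input=3 -> V=0 FIRE
t=12: input=1 -> V=5
t=13: input=3 -> V=0 FIRE
t=14: input=2 -> V=10

Answer: 6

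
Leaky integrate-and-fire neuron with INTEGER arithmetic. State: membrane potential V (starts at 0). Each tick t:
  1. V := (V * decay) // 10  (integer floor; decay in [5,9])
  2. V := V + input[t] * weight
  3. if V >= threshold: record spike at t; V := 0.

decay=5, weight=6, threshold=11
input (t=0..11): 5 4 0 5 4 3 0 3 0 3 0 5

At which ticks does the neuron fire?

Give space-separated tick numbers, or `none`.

Answer: 0 1 3 4 5 7 9 11

Derivation:
t=0: input=5 -> V=0 FIRE
t=1: input=4 -> V=0 FIRE
t=2: input=0 -> V=0
t=3: input=5 -> V=0 FIRE
t=4: input=4 -> V=0 FIRE
t=5: input=3 -> V=0 FIRE
t=6: input=0 -> V=0
t=7: input=3 -> V=0 FIRE
t=8: input=0 -> V=0
t=9: input=3 -> V=0 FIRE
t=10: input=0 -> V=0
t=11: input=5 -> V=0 FIRE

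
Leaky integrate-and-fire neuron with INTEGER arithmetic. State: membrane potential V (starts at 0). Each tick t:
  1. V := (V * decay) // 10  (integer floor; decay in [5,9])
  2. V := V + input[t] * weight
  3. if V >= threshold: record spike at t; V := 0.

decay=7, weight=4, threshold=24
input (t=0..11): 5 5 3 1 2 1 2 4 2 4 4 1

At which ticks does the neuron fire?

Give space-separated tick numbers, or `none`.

t=0: input=5 -> V=20
t=1: input=5 -> V=0 FIRE
t=2: input=3 -> V=12
t=3: input=1 -> V=12
t=4: input=2 -> V=16
t=5: input=1 -> V=15
t=6: input=2 -> V=18
t=7: input=4 -> V=0 FIRE
t=8: input=2 -> V=8
t=9: input=4 -> V=21
t=10: input=4 -> V=0 FIRE
t=11: input=1 -> V=4

Answer: 1 7 10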